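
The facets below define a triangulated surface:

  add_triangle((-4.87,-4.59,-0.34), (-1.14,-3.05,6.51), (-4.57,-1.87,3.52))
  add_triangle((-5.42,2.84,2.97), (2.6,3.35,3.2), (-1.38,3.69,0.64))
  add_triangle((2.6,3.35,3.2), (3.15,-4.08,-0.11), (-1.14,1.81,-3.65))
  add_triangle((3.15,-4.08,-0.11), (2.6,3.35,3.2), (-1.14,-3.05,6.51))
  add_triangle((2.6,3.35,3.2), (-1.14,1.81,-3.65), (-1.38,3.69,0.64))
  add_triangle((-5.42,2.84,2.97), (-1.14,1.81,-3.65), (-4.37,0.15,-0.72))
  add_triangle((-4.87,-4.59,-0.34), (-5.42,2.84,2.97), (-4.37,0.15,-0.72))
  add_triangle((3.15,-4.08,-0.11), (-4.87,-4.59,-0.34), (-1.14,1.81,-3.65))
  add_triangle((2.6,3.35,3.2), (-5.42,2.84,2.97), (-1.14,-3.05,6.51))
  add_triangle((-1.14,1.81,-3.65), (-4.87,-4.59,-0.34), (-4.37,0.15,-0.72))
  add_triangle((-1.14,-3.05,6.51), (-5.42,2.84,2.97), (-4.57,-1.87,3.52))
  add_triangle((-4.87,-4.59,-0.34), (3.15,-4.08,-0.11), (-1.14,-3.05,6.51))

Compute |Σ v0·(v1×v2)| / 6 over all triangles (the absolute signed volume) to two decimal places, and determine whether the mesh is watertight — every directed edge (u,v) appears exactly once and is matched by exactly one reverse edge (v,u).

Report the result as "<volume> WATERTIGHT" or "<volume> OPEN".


241.35 OPEN

Per-triangle v0·(v1×v2)/6:
  t1: +19.1916
  t2: +12.8894
  t3: +13.5891
  t4: +30.6392
  t5: +8.6466
  t6: +11.6747
  t7: +14.2783
  t8: +21.2000
  t9: +40.2902
  t10: +11.3994
  t11: +19.3256
  t12: +38.2304
Σ = +241.3544 → |volume| = 241.35

Directed edges: 36 total; 6 unmatched, e.g. (-4.57,-1.87,3.52)→(-4.87,-4.59,-0.34) → open.


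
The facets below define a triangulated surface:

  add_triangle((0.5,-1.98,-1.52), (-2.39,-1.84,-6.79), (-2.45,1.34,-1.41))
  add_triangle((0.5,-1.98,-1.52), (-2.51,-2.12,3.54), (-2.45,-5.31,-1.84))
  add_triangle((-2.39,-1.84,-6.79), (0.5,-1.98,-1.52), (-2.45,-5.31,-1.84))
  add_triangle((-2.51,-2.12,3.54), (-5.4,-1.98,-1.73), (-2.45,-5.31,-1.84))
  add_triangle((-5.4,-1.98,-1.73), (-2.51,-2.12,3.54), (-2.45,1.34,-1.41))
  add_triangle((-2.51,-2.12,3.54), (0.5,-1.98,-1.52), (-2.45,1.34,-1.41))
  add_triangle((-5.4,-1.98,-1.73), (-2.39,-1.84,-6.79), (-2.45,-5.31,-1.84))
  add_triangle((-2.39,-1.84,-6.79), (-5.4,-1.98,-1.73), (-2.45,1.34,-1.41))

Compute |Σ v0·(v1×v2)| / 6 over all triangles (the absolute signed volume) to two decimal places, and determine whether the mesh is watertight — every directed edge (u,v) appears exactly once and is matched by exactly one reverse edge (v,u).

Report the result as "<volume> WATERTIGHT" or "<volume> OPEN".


67.70 WATERTIGHT

Per-triangle v0·(v1×v2)/6:
  t1: -1.4499
  t2: +4.2170
  t3: +8.8339
  t4: +18.3876
  t5: +8.0763
  t6: -6.0517
  t7: +23.0045
  t8: +12.6781
Σ = +67.6959 → |volume| = 67.70

Directed edges: 24 total, each appears once with its reverse present → watertight.


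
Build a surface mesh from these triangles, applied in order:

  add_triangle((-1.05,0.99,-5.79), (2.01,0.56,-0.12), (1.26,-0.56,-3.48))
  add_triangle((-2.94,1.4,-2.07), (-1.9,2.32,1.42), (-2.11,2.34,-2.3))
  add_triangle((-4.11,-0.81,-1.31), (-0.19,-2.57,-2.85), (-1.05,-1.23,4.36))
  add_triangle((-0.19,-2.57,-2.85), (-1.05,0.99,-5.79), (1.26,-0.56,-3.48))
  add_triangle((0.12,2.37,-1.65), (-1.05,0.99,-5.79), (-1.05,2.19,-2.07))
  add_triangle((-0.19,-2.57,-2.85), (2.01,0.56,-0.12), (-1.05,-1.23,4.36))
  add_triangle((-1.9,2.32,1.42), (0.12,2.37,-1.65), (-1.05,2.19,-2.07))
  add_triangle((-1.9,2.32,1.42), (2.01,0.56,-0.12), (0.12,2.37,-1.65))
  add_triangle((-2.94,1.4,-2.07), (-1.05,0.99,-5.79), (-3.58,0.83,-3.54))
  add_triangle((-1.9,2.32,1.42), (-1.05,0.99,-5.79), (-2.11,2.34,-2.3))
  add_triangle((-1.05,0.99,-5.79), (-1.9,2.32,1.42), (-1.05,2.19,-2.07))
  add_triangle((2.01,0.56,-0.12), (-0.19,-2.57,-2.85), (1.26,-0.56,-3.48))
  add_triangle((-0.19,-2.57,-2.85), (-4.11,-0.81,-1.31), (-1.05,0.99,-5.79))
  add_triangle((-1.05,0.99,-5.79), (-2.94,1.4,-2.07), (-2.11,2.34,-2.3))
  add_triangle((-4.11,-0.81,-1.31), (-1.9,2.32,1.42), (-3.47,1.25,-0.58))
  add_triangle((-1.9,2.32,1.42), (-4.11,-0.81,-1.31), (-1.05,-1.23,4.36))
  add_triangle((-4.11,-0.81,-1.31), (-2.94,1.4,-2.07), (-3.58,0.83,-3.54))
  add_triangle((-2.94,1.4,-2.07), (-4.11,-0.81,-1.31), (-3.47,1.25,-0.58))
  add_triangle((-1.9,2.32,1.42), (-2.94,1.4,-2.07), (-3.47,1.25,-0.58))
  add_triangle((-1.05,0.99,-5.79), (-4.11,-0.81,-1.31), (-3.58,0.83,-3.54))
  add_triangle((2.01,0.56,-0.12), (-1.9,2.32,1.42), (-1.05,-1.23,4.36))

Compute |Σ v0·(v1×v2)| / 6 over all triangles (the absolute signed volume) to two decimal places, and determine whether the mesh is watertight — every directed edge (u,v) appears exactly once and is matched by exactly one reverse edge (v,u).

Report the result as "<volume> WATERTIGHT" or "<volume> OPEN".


Per-triangle v0·(v1×v2)/6:
  t1: +3.2491
  t2: +2.3691
  t3: +10.0992
  t4: +5.2150
  t5: +2.1020
  t6: +4.5222
  t7: +1.8263
  t8: +2.5909
  t9: +2.4097
  t10: +0.1336
  t11: +2.1543
  t12: +1.9977
  t13: +11.7510
  t14: +3.1090
  t15: +1.7125
  t16: +10.0845
  t17: +2.0610
  t18: +2.2140
  t19: +1.8358
  t20: +3.7713
  t21: +4.5123
Σ = +79.7202 → |volume| = 79.72

Directed edges: 63 total; 3 unmatched, e.g. (-1.05,0.99,-5.79)→(2.01,0.56,-0.12) → open.

79.72 OPEN


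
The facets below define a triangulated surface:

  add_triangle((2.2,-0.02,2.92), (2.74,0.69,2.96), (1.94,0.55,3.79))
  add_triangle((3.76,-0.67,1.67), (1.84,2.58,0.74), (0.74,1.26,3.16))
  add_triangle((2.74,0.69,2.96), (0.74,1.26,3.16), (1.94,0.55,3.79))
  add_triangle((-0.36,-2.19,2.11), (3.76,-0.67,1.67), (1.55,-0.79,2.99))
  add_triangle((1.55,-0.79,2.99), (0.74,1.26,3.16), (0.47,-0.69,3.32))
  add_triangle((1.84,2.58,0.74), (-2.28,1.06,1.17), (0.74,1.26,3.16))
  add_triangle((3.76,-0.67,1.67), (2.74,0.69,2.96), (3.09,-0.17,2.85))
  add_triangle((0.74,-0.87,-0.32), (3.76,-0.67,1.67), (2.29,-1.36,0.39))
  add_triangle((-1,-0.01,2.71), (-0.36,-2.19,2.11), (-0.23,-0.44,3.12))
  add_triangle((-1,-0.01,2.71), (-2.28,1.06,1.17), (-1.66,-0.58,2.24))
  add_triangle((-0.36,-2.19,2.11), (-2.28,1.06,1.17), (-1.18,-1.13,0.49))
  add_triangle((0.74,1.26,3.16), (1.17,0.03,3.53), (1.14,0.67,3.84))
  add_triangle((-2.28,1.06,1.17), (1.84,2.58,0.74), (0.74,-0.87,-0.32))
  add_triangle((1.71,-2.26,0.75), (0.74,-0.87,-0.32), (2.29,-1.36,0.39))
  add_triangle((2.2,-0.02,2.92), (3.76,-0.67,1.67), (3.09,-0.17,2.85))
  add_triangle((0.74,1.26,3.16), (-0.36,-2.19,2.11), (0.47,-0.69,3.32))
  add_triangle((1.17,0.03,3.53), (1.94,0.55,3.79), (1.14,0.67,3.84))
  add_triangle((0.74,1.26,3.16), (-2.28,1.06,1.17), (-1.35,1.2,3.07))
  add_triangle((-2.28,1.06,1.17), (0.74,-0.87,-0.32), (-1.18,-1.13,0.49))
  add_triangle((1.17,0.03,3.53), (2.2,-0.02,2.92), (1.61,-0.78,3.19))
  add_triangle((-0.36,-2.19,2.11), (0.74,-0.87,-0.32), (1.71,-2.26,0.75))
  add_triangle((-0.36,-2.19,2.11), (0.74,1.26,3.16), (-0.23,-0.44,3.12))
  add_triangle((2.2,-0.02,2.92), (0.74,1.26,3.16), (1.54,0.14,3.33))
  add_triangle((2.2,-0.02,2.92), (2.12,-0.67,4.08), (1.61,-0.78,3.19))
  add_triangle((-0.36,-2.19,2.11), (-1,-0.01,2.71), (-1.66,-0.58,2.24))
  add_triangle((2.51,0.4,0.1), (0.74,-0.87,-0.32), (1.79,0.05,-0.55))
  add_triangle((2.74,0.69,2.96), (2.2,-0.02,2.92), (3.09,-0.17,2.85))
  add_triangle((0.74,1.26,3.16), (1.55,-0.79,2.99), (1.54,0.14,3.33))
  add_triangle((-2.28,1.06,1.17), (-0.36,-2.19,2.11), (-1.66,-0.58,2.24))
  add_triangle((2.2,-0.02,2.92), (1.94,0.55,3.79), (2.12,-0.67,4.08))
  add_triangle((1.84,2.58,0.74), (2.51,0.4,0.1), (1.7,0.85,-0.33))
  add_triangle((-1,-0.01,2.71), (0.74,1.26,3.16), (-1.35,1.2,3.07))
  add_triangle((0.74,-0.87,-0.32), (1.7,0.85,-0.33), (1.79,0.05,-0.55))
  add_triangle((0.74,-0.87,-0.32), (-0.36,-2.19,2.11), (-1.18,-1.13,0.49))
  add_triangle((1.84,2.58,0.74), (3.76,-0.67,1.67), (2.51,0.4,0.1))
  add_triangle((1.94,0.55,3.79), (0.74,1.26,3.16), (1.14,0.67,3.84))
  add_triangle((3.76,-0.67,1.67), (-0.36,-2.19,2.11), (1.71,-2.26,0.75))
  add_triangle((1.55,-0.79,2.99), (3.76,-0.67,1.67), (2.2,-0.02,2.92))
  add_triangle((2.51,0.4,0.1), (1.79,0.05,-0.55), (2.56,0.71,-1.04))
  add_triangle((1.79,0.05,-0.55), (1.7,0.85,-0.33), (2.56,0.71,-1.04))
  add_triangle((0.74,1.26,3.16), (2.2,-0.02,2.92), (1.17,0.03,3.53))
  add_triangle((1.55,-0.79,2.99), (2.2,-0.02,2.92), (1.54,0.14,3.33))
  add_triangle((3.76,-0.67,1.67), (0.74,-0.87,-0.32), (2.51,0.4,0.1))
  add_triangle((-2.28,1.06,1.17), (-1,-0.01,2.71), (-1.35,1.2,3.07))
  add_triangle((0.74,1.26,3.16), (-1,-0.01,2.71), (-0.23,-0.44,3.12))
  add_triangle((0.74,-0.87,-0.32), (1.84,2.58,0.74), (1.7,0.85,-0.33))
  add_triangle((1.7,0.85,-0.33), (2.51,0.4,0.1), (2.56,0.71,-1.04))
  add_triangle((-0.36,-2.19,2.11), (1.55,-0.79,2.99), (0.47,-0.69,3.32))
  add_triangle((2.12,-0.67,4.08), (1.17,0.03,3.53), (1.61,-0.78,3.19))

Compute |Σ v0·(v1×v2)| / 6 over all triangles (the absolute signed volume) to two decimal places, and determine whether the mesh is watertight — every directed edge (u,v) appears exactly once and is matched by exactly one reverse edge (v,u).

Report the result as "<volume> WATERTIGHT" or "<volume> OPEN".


Per-triangle v0·(v1×v2)/6:
  t1: +0.4594
  t2: +5.2268
  t3: +0.7644
  t4: +2.5203
  t5: +1.2223
  t6: +3.5944
  t7: +0.6753
  t8: +0.0969
  t9: +0.8270
  t10: +0.8779
  t11: +1.3315
  t12: +0.0189
  t13: -0.4146
  t14: +0.2872
  t15: +0.1189
  t16: +0.4150
  t17: +0.2969
  t18: +0.6791
  t19: -0.0612
  t20: -0.5705
  t21: +0.4199
  t22: +0.7761
  t23: +0.4743
  t24: +0.1041
  t25: +0.9296
  t26: +0.2224
  t27: +0.3632
  t28: +0.2620
  t29: +0.2546
  t30: +0.5535
  t31: +0.5420
  t32: +1.1676
  t33: -0.0289
  t34: +0.6133
  t35: +1.8083
  t36: +0.3554
  t37: +2.7948
  t38: +1.1621
  t39: +0.1909
  t40: -0.0973
  t41: -0.8858
  t42: +0.4185
  t43: +0.8138
  t44: +0.9068
  t45: +0.8980
  t46: -0.3025
  t47: +0.2264
  t48: +1.1534
  t49: +0.1354
Σ = +34.5978 → |volume| = 34.60

Directed edges: 147 total; 9 unmatched, e.g. (0.74,1.26,3.16)→(3.76,-0.67,1.67) → open.

34.60 OPEN


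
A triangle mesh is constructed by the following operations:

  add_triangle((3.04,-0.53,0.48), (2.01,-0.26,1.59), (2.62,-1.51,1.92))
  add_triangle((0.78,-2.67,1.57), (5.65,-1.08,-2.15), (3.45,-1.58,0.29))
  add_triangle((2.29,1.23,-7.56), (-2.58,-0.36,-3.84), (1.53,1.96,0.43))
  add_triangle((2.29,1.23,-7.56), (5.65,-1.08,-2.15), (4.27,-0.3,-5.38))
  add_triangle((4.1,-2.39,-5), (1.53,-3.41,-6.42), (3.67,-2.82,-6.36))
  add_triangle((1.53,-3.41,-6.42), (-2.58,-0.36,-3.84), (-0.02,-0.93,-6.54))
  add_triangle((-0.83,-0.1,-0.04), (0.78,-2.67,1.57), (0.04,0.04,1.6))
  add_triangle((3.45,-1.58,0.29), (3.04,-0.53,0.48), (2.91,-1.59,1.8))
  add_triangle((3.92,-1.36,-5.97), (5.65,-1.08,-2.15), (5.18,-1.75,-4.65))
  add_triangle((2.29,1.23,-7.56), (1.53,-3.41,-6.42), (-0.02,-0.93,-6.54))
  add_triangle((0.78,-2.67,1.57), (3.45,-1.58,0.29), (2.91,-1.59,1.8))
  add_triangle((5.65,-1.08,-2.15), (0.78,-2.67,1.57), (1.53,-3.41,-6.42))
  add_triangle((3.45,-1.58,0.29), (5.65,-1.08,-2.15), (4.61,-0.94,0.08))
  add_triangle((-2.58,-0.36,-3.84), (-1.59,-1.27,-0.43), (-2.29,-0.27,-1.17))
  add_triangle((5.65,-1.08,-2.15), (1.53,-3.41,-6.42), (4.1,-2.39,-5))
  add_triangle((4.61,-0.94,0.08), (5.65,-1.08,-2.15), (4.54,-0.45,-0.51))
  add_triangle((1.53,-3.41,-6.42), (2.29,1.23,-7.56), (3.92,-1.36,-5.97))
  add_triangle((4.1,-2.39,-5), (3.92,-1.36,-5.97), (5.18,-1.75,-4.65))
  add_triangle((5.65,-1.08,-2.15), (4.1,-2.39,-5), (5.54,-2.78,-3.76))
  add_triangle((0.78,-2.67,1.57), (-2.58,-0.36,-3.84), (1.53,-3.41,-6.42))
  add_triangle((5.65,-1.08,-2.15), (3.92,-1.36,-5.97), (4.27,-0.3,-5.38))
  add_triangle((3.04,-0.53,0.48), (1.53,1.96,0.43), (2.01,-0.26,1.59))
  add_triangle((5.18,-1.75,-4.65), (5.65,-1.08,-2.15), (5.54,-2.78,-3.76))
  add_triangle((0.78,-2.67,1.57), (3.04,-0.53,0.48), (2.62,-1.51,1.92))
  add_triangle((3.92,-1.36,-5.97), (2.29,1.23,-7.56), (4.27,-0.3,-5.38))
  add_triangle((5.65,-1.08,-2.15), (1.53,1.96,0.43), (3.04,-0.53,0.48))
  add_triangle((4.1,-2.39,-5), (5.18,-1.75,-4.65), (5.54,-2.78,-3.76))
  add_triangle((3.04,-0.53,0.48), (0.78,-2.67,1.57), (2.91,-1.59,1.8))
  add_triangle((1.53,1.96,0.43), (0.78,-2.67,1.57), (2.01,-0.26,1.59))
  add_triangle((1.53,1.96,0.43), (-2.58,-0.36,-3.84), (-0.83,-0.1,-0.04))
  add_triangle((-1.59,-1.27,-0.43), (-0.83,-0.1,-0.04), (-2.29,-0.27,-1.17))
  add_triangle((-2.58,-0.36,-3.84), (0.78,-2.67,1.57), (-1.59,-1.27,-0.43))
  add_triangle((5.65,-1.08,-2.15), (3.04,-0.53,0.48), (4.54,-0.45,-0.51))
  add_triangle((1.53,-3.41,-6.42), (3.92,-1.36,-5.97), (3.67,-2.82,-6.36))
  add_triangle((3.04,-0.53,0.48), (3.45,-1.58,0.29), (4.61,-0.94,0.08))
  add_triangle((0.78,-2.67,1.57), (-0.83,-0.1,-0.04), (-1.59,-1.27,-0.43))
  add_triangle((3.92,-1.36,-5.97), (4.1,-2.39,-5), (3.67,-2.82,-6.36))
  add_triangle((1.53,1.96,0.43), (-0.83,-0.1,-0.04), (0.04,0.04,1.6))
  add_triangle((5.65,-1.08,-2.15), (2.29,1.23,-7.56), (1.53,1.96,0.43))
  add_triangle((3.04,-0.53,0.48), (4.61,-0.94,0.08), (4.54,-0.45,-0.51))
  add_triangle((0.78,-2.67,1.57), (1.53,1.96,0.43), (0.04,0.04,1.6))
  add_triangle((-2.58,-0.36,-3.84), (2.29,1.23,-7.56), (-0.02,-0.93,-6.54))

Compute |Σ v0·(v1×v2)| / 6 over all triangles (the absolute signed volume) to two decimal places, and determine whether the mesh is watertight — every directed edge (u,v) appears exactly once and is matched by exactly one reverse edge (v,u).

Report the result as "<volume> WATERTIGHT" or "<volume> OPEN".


Per-triangle v0·(v1×v2)/6:
  t1: +0.7481
  t2: +2.1867
  t3: +7.5141
  t4: +2.6459
  t5: +1.1243
  t6: +6.6760
  t7: +0.6185
  t8: +0.8043
  t9: +1.6638
  t10: +10.1893
  t11: +1.8459
  t12: +19.3384
  t13: +1.5012
  t14: +1.0501
  t15: +1.2681
  t16: +0.7891
  t17: +13.0700
  t18: +2.0858
  t19: -3.0761
  t20: +11.0297
  t21: +4.3364
  t22: +1.4272
  t23: +3.1595
  t24: +1.1619
  t25: +4.6288
  t26: +3.4231
  t27: +2.0873
  t28: -0.9274
  t29: +0.0173
  t30: +0.9103
  t31: +0.1584
  t32: +2.1296
  t33: -0.5854
  t34: +2.6831
  t35: +0.3036
  t36: +0.3637
  t37: +1.7444
  t38: +0.3908
  t39: +15.7766
  t40: +0.1968
  t41: +1.4826
  t42: +6.9218
Σ = +134.8635 → |volume| = 134.86

Directed edges: 126 total; 6 unmatched, e.g. (2.01,-0.26,1.59)→(2.62,-1.51,1.92) → open.

134.86 OPEN


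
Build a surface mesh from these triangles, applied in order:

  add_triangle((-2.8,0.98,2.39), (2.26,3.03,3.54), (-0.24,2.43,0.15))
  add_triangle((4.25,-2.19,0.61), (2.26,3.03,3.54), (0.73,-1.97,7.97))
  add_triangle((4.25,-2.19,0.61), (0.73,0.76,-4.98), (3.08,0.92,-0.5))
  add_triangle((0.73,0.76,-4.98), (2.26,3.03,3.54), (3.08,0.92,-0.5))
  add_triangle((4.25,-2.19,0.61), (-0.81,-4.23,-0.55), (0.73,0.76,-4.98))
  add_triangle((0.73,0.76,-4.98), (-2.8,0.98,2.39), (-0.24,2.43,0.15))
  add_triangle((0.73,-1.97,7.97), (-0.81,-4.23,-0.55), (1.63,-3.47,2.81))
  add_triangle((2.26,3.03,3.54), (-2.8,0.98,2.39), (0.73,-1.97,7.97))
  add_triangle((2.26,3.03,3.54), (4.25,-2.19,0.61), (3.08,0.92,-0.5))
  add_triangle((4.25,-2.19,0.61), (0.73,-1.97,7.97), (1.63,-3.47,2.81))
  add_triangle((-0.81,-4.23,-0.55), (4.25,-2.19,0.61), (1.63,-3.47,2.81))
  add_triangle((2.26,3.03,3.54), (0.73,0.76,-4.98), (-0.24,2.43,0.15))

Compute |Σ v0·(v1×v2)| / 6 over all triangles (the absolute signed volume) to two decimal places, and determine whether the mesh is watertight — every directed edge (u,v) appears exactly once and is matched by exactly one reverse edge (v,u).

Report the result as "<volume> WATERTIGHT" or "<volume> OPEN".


136.46 OPEN

Per-triangle v0·(v1×v2)/6:
  t1: +6.0854
  t2: +26.9991
  t3: +8.2717
  t4: +6.9638
  t5: +17.0876
  t6: +4.7439
  t7: +10.7609
  t8: +19.6985
  t9: +8.5096
  t10: +11.7444
  t11: +9.2881
  t12: +6.3036
Σ = +136.4566 → |volume| = 136.46

Directed edges: 36 total; 4 unmatched, e.g. (-0.81,-4.23,-0.55)→(0.73,0.76,-4.98) → open.


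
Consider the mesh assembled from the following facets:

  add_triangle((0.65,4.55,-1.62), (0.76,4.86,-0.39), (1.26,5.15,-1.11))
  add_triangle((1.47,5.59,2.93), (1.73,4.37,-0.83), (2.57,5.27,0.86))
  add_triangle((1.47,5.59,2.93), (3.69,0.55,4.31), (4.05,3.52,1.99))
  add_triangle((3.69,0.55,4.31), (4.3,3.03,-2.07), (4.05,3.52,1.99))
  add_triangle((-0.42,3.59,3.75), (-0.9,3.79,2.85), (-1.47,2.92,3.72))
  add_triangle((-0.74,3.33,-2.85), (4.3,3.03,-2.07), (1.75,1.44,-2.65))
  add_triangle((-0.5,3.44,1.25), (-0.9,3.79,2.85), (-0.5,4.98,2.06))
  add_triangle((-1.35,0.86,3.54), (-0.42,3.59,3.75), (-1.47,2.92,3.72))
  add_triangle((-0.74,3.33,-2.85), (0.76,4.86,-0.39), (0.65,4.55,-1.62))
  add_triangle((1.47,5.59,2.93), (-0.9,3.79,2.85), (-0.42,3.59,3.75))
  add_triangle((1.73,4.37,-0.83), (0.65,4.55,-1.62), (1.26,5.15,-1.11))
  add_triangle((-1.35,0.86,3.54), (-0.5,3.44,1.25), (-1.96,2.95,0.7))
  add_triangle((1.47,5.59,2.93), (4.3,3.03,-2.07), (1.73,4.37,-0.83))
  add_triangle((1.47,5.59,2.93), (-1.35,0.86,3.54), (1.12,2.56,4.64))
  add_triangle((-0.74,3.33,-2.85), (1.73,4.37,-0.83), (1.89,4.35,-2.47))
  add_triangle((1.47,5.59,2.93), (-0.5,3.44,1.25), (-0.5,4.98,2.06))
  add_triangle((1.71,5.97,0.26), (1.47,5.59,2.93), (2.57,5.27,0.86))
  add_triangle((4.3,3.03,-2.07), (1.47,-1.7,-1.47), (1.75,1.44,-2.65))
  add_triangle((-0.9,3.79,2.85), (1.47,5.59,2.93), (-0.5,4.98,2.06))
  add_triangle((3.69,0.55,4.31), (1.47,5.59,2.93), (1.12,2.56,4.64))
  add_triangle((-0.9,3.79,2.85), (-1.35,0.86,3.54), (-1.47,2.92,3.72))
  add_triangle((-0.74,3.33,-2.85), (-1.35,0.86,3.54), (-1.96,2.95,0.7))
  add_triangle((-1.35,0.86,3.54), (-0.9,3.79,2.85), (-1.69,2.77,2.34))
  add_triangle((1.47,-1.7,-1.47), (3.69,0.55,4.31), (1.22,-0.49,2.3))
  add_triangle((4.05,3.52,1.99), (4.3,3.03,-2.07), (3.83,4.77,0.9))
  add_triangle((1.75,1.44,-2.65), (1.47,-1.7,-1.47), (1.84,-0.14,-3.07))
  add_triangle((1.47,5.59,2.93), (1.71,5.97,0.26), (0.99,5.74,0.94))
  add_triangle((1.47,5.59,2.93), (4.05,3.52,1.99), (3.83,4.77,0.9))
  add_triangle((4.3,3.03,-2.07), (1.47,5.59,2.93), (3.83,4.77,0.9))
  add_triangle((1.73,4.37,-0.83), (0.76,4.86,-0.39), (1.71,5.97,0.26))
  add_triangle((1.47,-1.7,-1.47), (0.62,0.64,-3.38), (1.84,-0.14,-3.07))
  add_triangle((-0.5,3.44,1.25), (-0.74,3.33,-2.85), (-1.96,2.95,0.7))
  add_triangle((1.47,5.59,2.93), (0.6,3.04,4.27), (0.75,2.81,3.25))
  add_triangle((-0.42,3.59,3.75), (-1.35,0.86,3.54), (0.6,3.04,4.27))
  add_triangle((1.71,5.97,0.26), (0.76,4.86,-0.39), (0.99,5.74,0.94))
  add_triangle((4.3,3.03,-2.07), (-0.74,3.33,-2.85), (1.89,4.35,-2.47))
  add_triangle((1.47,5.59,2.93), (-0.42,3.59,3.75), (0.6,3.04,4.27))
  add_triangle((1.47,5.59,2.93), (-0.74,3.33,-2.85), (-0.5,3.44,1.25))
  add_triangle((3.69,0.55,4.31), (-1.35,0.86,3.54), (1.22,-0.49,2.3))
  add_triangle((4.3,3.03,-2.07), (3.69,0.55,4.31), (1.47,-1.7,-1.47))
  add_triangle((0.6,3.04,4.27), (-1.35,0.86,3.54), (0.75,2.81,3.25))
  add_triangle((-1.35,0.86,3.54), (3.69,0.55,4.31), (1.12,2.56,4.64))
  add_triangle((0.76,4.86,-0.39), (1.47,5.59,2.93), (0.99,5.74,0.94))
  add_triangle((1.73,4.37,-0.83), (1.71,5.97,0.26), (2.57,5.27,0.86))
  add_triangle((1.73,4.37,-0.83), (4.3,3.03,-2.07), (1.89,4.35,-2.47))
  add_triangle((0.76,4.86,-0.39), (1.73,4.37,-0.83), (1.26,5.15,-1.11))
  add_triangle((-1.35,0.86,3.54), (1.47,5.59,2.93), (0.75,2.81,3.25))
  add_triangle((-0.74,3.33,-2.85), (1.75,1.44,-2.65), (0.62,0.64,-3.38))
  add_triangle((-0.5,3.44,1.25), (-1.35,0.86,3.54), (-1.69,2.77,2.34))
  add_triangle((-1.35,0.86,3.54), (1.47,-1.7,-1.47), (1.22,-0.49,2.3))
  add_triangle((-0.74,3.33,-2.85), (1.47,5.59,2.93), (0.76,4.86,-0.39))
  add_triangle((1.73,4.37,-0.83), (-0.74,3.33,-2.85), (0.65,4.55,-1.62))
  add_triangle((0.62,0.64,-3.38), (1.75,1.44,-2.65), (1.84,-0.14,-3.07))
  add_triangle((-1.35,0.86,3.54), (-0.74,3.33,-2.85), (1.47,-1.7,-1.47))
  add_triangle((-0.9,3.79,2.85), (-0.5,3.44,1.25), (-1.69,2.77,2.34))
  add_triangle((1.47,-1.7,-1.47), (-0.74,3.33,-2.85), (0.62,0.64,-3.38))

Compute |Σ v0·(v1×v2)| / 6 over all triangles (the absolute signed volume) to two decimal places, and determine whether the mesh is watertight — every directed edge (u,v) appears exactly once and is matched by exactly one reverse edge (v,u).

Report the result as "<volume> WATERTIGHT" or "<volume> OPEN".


Per-triangle v0·(v1×v2)/6:
  t1: +0.4968
  t2: -2.4133
  t3: +11.2277
  t4: +8.6942
  t5: +0.9317
  t6: +4.5139
  t7: +0.2391
  t8: +1.2828
  t9: +1.1528
  t10: +2.2040
  t11: +0.3182
  t12: +3.0947
  t13: +8.2053
  t14: +6.1291
  t15: +2.7354
  t16: +0.2124
  t17: +2.9171
  t18: +3.6571
  t19: +2.4281
  t20: +9.2201
  t21: -0.3162
  t22: -1.0216
  t23: +1.7005
  t24: +2.3495
  t25: +4.5379
  t26: +0.6055
  t27: +1.6585
  t28: +5.0059
  t29: +3.5555
  t30: +0.9280
  t31: +0.9353
  t32: +3.5097
  t33: +0.3578
  t34: +2.3287
  t35: +0.8255
  t36: +2.6289
  t37: +3.0544
  t38: +5.1812
  t39: +2.6853
  t40: +13.0535
  t41: -0.3058
  t42: +5.3561
  t43: -0.4232
  t44: +1.3767
  t45: +3.5292
  t46: +0.4141
  t47: -2.6415
  t48: +2.6542
  t49: -1.4457
  t50: +1.0988
  t51: +2.2037
  t52: +0.7263
  t53: +1.1884
  t54: -0.7108
  t55: +0.8202
  t56: -0.4795
Σ = +134.1724 → |volume| = 134.17

Directed edges: 168 total, each appears once with its reverse present → watertight.

134.17 WATERTIGHT


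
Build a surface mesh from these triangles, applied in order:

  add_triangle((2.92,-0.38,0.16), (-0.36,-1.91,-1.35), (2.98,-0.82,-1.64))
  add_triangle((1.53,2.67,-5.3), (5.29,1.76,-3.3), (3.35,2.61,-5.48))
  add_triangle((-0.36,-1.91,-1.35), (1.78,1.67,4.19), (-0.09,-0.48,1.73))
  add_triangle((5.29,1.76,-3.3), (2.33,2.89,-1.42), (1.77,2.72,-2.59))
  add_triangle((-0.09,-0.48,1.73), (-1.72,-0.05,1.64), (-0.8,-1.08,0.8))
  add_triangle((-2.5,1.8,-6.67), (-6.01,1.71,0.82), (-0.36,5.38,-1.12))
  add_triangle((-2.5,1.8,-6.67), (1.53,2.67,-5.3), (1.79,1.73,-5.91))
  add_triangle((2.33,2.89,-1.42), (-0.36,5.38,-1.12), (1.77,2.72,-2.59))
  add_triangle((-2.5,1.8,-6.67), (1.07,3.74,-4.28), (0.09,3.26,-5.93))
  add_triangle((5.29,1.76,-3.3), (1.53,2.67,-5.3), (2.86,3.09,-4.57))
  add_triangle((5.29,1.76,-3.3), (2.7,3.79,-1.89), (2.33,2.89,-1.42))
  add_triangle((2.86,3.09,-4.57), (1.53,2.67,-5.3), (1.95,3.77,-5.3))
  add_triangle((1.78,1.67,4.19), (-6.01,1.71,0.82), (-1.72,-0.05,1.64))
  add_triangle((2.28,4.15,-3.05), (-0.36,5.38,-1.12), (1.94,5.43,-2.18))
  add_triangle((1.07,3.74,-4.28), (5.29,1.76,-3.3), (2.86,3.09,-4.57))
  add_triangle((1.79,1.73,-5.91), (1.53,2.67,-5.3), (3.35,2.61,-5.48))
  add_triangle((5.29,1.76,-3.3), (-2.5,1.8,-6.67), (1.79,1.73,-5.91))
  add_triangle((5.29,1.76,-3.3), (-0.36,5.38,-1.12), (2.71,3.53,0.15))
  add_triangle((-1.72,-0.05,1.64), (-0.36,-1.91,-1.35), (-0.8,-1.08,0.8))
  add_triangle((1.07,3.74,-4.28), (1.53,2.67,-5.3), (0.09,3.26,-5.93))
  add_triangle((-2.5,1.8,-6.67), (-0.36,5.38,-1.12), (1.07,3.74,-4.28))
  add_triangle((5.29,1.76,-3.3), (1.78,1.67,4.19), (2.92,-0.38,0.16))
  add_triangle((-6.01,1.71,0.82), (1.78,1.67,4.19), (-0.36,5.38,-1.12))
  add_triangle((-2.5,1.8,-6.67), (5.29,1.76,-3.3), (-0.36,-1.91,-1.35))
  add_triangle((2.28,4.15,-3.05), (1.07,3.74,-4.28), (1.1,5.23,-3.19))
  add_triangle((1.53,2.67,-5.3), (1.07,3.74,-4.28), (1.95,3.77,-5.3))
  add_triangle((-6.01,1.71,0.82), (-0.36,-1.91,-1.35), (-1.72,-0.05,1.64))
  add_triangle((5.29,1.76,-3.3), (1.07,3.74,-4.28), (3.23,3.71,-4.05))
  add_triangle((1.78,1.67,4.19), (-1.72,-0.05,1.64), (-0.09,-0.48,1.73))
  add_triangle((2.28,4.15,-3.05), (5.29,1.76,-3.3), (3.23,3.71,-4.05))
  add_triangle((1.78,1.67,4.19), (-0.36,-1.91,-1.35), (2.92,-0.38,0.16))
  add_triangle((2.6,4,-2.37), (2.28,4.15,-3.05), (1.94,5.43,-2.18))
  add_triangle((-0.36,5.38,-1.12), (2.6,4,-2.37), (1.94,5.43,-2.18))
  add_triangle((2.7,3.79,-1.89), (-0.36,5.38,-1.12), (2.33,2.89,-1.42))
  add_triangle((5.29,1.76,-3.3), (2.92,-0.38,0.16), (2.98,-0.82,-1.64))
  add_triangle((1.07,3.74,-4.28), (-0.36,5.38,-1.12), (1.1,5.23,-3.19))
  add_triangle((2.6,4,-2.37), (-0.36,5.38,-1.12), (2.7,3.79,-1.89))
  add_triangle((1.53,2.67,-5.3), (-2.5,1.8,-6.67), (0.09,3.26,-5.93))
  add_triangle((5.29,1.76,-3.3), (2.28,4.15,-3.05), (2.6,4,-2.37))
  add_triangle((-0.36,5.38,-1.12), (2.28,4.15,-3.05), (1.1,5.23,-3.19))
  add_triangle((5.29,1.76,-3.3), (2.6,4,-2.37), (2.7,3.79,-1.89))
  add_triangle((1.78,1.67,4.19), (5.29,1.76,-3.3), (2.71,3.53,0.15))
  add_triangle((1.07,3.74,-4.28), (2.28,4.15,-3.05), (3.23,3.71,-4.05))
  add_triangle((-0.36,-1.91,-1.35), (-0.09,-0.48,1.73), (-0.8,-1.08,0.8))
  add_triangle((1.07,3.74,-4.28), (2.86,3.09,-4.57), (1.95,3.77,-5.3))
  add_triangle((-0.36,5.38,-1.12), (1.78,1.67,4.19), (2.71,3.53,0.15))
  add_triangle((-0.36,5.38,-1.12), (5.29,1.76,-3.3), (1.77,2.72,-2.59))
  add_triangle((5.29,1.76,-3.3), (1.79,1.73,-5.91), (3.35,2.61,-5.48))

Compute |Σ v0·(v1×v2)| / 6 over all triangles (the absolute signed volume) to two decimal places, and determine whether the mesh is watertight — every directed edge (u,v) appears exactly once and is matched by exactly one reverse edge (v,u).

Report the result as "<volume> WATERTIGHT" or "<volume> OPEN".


196.57 OPEN

Per-triangle v0·(v1×v2)/6:
  t1: +1.4375
  t2: +0.7296
  t3: +0.9647
  t4: -2.8334
  t5: +0.4930
  t6: +35.7883
  t7: +4.9916
  t8: -3.1466
  t9: +1.7117
  t10: +2.8854
  t11: +0.4689
  t12: +1.2048
  t13: +5.4587
  t14: +2.1078
  t15: +1.5008
  t16: +1.9368
  t17: -2.8909
  t18: +12.0406
  t19: +0.5332
  t20: +2.2292
  t21: +14.9234
  t22: +8.1987
  t23: +25.9825
  t24: +16.6429
  t25: +2.3235
  t26: +0.7485
  t27: +3.5887
  t28: +2.3220
  t29: +1.5684
  t30: +2.3031
  t31: +2.6663
  t32: +0.9151
  t33: -0.4762
  t34: +0.3238
  t35: +2.9038
  t36: +2.0648
  t37: +1.2403
  t38: +3.3009
  t39: +2.2621
  t40: +1.9768
  t41: +1.3387
  t42: +10.5339
  t43: +2.1636
  t44: +0.3931
  t45: +0.6525
  t46: +10.4865
  t47: +4.6784
  t48: +2.9290
Σ = +196.5672 → |volume| = 196.57

Directed edges: 144 total; 6 unmatched, e.g. (-0.36,-1.91,-1.35)→(2.98,-0.82,-1.64) → open.


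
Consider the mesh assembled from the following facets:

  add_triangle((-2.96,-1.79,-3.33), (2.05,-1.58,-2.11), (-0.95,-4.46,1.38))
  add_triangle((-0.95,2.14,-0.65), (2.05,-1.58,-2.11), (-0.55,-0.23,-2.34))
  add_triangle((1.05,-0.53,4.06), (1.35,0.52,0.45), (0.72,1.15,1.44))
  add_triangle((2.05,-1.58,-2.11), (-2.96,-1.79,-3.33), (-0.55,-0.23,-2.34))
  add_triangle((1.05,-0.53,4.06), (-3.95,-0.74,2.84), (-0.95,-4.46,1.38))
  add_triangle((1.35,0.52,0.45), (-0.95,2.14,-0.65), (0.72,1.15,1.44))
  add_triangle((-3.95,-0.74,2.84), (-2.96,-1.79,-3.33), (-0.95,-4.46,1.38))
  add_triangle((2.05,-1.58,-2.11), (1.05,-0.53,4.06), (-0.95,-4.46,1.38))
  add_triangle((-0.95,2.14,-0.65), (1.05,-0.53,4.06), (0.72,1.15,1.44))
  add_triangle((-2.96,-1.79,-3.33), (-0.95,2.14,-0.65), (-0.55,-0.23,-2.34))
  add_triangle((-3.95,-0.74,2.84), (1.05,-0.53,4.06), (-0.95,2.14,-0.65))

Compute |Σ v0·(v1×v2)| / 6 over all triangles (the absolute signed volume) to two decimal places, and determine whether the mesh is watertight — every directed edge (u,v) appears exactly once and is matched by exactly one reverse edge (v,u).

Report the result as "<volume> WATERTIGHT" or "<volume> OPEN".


66.55 OPEN

Per-triangle v0·(v1×v2)/6:
  t1: +11.8716
  t2: +1.7615
  t3: +0.9808
  t4: +2.6179
  t5: +13.2399
  t6: +0.7420
  t7: +15.9535
  t8: +9.1580
  t9: +1.1913
  t10: +2.3262
  t11: +6.7098
Σ = +66.5526 → |volume| = 66.55

Directed edges: 33 total; 7 unmatched, e.g. (-0.95,2.14,-0.65)→(2.05,-1.58,-2.11) → open.


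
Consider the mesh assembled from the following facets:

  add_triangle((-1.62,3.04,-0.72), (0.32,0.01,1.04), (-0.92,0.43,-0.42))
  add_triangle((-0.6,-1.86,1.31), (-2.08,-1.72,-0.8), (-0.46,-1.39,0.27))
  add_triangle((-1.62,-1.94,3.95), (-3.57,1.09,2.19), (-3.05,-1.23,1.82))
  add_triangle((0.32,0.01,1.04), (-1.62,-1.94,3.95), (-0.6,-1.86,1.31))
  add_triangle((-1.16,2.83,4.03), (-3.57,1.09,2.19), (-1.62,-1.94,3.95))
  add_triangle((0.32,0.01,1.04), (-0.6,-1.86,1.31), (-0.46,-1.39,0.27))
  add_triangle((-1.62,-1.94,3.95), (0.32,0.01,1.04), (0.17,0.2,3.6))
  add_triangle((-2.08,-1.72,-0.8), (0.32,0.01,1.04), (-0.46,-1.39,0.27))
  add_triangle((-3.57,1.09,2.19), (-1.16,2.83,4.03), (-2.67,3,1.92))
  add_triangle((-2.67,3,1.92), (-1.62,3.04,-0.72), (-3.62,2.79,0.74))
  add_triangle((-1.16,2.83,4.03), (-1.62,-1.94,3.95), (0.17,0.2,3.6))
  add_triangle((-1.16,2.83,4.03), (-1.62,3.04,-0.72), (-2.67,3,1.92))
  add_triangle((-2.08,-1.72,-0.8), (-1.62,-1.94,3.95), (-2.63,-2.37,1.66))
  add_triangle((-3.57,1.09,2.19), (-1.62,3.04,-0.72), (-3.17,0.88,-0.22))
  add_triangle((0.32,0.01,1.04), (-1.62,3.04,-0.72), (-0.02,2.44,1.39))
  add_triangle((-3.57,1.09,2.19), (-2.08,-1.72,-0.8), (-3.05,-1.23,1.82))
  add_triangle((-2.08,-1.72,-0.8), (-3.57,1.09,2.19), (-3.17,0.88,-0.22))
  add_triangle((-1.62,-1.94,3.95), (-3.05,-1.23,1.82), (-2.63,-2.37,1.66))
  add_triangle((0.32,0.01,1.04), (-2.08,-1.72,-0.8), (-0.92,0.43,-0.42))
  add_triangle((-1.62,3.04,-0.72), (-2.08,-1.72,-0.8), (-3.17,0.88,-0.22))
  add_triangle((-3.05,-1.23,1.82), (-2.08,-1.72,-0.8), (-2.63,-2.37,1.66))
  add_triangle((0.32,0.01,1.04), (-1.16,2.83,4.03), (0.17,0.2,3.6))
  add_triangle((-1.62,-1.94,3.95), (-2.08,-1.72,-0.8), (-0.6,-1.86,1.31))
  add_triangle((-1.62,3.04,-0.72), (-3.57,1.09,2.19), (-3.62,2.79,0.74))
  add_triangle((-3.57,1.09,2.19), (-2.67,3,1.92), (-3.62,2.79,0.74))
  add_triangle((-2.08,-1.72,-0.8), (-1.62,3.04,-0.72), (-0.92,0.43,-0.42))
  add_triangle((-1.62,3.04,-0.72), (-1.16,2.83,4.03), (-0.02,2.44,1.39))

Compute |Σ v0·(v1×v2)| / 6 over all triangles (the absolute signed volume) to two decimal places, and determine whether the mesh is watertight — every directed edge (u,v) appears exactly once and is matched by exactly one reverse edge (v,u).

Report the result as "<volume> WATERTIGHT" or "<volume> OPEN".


Per-triangle v0·(v1×v2)/6:
  t1: -0.3124
  t2: +0.3280
  t3: +3.8754
  t4: +0.5764
  t5: +9.1619
  t6: +0.0659
  t7: +0.4028
  t8: -0.2815
  t9: +3.8982
  t10: +2.0828
  t11: +4.5744
  t12: +3.0152
  t13: +0.2466
  t14: +3.3679
  t15: -0.3518
  t16: +2.5981
  t17: +2.9247
  t18: +1.9264
  t19: -0.3727
  t20: +1.6347
  t21: +1.3992
  t22: +0.3849
  t23: +1.8415
  t24: -0.5246
  t25: +2.2076
  t26: +0.0604
  t27: +2.7018
Σ = +47.4318 → |volume| = 47.43

Directed edges: 81 total; 3 unmatched, e.g. (-0.02,2.44,1.39)→(0.32,0.01,1.04) → open.

47.43 OPEN


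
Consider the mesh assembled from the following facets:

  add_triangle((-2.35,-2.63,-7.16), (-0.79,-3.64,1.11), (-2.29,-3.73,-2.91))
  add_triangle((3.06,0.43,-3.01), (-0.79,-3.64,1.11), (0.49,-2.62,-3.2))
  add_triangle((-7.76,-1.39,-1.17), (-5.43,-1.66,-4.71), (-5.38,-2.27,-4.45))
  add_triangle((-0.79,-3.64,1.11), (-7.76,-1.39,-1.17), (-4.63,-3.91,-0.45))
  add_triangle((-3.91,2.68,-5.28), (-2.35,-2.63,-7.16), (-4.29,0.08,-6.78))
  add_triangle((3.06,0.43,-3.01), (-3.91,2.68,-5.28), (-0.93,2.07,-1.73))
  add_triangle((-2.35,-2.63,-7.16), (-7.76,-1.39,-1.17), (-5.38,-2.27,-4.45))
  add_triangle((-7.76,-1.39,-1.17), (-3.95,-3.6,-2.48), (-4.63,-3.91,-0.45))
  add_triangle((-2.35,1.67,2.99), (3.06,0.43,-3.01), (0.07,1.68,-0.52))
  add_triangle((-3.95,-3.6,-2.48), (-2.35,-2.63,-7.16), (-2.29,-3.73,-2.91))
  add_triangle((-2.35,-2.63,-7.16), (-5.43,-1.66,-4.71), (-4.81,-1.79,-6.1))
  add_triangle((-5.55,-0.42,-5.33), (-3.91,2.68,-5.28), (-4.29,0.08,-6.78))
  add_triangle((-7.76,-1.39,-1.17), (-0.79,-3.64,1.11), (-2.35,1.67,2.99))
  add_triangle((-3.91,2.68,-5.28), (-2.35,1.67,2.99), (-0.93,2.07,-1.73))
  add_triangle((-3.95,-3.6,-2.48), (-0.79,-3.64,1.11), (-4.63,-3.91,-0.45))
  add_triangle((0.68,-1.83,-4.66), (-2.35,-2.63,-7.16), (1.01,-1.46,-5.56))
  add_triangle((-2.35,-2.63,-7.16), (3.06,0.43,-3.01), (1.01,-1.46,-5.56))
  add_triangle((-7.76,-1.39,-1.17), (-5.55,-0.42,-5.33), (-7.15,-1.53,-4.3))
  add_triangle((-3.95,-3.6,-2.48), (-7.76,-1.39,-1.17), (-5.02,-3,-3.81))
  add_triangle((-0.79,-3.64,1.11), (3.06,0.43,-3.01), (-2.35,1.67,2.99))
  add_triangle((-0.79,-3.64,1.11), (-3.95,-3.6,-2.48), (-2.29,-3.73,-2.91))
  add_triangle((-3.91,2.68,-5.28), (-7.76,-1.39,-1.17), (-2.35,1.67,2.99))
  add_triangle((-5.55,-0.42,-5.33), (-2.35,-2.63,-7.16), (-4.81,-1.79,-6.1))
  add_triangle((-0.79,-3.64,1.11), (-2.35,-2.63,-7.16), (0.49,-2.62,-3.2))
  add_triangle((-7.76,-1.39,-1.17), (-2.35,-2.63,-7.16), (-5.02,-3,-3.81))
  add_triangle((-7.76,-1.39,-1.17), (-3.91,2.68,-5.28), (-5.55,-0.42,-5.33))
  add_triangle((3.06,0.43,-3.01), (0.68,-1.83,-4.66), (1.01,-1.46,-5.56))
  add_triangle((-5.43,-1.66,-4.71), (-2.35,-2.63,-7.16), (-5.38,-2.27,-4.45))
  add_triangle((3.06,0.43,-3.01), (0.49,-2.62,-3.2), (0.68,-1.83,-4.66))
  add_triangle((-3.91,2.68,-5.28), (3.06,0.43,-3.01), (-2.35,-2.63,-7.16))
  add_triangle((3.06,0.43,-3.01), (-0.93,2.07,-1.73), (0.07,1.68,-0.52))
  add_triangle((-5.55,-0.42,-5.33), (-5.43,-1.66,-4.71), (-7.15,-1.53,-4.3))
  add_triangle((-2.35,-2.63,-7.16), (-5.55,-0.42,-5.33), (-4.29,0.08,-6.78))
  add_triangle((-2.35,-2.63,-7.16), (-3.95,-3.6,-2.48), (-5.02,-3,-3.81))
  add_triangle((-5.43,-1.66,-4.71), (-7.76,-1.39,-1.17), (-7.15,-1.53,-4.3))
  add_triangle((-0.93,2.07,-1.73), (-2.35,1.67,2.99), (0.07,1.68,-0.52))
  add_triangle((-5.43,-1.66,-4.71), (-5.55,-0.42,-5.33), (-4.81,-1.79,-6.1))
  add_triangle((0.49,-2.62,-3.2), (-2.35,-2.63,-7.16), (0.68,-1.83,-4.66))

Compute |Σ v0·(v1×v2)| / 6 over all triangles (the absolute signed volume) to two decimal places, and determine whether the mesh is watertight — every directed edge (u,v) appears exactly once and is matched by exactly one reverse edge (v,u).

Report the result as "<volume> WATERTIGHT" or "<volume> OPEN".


Per-triangle v0·(v1×v2)/6:
  t1: +2.7823
  t2: +5.3483
  t3: +3.3395
  t4: +3.7747
  t5: +4.7041
  t6: +5.8867
  t7: -1.1019
  t8: +8.4363
  t9: +1.0381
  t10: +5.6751
  t11: +1.8540
  t12: +6.7515
  t13: +18.4560
  t14: +5.7722
  t15: +5.0505
  t16: +1.9355
  t17: +2.3822
  t18: +3.8410
  t19: +6.3014
  t20: +1.5606
  t21: +4.5671
  t22: +27.3056
  t23: +3.1090
  t24: +9.4299
  t25: +9.7684
  t26: +16.1612
  t27: +1.2238
  t28: +3.2730
  t29: +2.8039
  t30: +26.3037
  t31: +1.7465
  t32: +2.5037
  t33: +7.8689
  t34: +6.1064
  t35: +1.6098
  t36: +1.7359
  t37: +2.3766
  t38: +3.5914
Σ = +225.2725 → |volume| = 225.27

Directed edges: 114 total, each appears once with its reverse present → watertight.

225.27 WATERTIGHT


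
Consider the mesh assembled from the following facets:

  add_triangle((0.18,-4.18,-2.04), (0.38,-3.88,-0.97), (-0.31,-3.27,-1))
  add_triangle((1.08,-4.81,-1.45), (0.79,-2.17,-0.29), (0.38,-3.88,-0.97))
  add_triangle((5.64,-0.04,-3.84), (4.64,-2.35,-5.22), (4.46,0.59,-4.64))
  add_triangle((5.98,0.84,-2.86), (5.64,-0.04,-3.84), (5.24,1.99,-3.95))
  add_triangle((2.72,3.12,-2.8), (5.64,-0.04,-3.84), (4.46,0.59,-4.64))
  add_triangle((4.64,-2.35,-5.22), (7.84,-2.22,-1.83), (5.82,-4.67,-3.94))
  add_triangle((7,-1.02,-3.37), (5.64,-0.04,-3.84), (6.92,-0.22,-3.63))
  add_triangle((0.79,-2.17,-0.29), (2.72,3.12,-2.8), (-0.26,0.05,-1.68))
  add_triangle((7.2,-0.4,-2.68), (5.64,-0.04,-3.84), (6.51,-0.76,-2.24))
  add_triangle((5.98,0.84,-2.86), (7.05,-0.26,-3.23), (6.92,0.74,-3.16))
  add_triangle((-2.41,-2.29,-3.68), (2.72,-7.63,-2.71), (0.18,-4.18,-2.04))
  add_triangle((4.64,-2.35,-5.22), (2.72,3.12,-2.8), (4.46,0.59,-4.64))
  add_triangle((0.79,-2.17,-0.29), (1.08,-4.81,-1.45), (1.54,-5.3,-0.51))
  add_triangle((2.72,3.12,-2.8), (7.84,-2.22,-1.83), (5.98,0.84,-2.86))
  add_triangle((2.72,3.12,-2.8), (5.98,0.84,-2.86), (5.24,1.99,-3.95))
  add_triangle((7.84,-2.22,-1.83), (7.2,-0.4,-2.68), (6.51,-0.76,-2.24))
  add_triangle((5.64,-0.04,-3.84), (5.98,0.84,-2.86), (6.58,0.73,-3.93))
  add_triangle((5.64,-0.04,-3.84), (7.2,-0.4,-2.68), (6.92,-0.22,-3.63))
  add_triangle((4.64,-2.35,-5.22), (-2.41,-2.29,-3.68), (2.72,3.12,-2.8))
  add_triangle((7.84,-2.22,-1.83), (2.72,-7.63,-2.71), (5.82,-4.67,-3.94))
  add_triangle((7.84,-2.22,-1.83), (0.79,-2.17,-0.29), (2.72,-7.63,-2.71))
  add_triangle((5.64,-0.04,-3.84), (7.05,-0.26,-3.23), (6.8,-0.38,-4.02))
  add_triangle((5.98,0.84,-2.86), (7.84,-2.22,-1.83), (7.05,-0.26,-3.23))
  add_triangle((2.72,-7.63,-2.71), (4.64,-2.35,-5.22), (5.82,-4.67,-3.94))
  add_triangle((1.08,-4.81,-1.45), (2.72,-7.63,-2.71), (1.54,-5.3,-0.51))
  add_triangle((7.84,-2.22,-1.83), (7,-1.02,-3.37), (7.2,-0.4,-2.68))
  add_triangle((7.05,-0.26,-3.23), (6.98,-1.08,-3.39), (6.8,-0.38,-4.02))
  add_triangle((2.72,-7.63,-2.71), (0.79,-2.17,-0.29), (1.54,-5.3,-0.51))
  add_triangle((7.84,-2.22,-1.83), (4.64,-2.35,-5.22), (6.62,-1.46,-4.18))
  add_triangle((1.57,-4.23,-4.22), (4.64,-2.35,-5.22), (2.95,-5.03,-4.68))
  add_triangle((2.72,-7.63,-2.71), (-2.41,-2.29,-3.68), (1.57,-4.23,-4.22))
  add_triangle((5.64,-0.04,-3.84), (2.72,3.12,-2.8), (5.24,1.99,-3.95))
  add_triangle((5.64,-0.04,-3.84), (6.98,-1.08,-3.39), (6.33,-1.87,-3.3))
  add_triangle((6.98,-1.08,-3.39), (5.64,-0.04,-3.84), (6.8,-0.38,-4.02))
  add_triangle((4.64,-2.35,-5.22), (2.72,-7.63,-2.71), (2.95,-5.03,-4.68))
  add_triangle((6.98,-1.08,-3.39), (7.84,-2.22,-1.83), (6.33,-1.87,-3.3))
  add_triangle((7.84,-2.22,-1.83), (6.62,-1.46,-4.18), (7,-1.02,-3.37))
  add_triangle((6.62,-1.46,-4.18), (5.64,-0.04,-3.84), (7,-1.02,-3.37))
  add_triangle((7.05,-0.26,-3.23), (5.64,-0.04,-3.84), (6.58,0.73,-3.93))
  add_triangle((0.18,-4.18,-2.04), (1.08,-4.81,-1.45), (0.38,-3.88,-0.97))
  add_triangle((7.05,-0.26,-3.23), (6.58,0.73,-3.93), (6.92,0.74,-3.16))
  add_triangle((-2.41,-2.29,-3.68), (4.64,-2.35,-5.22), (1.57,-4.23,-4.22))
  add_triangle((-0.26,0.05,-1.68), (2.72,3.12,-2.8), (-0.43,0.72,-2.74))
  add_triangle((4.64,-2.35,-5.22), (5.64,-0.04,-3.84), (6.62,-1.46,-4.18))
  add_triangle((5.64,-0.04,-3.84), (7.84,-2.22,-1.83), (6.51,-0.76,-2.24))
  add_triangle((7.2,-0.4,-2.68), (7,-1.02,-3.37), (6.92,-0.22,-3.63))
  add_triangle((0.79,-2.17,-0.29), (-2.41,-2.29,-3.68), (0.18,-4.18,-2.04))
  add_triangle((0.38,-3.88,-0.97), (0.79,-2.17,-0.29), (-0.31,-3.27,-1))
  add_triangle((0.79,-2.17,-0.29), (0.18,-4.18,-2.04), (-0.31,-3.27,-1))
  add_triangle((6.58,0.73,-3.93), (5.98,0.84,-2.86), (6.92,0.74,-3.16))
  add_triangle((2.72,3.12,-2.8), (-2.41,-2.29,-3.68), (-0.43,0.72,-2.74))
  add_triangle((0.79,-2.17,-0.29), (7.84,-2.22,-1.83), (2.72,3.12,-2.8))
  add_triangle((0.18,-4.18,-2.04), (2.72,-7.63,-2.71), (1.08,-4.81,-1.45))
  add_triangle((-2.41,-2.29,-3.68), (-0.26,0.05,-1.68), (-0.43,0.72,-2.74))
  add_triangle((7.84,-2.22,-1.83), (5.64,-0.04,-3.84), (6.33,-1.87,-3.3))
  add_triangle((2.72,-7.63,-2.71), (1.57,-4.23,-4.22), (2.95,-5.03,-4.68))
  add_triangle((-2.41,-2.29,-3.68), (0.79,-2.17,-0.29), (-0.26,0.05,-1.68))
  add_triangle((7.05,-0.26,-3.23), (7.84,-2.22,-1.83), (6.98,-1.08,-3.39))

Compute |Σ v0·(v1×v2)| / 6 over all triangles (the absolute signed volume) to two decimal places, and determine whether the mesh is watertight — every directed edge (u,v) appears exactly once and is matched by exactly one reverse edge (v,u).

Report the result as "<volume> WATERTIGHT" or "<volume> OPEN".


135.10 WATERTIGHT

Per-triangle v0·(v1×v2)/6:
  t1: +0.3785
  t2: +0.1919
  t3: +4.6965
  t4: +2.6257
  t5: +4.1775
  t6: +12.8407
  t7: +0.7622
  t8: -2.6335
  t9: -0.7720
  t10: -0.1536
  t11: +2.4974
  t12: +0.7402
  t13: -0.1618
  t14: +0.2757
  t15: +2.0666
  t16: -0.1279
  t17: -0.4283
  t18: +0.0023
  t19: +21.5238
  t20: +14.9452
  t21: +4.3308
  t22: +0.3693
  t23: +1.9228
  t24: +12.1416
  t25: +0.9929
  t26: +2.4611
  t27: +0.8451
  t28: +0.2423
  t29: +5.8080
  t30: +3.0938
  t31: +11.3761
  t32: +0.6783
  t33: +1.3591
  t34: +0.1658
  t35: +7.5390
  t36: +2.3133
  t37: +2.3721
  t38: +1.5557
  t39: +1.2548
  t40: +0.4285
  t41: +1.0823
  t42: +10.3154
  t43: -0.5688
  t44: +3.4501
  t45: -2.1066
  t46: +0.9492
  t47: +0.1006
  t48: +0.0348
  t49: -0.5307
  t50: +0.2101
  t51: +2.7040
  t52: -6.0430
  t53: +0.8788
  t54: -0.3330
  t55: -3.9637
  t56: +3.7697
  t57: -1.6836
  t58: +2.1387
Σ = +135.1015 → |volume| = 135.10

Directed edges: 174 total, each appears once with its reverse present → watertight.


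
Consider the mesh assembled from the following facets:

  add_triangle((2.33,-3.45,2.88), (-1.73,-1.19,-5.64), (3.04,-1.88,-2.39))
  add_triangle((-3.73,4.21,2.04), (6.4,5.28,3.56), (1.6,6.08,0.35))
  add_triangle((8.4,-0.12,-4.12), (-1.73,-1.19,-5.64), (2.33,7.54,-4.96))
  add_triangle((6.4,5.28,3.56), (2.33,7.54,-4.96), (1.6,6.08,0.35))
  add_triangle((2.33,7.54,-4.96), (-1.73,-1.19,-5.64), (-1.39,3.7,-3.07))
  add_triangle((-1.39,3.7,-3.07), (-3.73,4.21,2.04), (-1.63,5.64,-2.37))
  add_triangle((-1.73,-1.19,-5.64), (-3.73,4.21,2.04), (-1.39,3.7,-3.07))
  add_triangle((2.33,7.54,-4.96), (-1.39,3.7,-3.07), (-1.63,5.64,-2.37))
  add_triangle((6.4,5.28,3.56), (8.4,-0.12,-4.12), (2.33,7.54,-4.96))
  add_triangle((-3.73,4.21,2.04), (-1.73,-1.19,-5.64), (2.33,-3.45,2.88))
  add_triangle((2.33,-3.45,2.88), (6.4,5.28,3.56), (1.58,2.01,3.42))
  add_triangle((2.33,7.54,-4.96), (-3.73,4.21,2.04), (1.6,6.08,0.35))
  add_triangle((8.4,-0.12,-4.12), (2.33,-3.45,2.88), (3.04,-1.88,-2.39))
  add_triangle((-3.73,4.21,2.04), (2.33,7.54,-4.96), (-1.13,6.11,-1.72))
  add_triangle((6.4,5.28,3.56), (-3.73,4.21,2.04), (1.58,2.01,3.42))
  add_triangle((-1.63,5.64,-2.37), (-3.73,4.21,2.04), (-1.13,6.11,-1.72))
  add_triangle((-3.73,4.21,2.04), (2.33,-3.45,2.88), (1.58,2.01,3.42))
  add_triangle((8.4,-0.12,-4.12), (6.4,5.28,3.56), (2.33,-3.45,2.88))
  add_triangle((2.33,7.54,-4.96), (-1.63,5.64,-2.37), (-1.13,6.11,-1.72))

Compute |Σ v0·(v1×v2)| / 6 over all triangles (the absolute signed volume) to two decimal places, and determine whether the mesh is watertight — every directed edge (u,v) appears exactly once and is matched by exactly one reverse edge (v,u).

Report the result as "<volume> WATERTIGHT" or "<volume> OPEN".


Per-triangle v0·(v1×v2)/6:
  t1: +12.5207
  t2: +25.0897
  t3: +75.2867
  t4: +28.5283
  t5: +19.3588
  t6: +4.7279
  t7: +16.2086
  t8: +6.9624
  t9: +99.7326
  t10: +11.4742
  t11: +15.7553
  t12: +25.8139
  t13: +14.6435
  t14: +3.7042
  t15: +16.6514
  t16: +4.2788
  t17: +11.9810
  t18: +62.2958
  t19: +4.6630
Σ = +459.6768 → |volume| = 459.68

Directed edges: 57 total; 3 unmatched, e.g. (-1.73,-1.19,-5.64)→(3.04,-1.88,-2.39) → open.

459.68 OPEN
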